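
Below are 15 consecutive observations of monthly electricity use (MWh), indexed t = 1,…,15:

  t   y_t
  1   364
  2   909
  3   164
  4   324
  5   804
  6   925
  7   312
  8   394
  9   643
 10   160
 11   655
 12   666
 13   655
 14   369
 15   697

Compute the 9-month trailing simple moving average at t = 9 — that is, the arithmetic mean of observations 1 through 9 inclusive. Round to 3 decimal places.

537.667

Sum of periods 1–9: 364 + 909 + 164 + 324 + 804 + 925 + 312 + 394 + 643 = 4839
Divide by 9: 4839 / 9 = 537.667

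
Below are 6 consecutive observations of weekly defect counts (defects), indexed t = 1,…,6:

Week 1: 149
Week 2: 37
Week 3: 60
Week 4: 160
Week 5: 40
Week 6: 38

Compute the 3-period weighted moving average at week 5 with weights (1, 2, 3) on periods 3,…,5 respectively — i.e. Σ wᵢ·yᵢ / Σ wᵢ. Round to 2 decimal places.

Weighted sum: 1·60 + 2·160 + 3·40 = 60 + 320 + 120 = 500
Weight total: 1 + 2 + 3 = 6
WMA = 500 / 6 = 83.33

83.33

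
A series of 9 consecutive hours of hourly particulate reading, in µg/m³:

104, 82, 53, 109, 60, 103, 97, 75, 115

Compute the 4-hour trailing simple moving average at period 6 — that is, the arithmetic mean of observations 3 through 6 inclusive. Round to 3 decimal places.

81.250

Sum of periods 3–6: 53 + 109 + 60 + 103 = 325
Divide by 4: 325 / 4 = 81.250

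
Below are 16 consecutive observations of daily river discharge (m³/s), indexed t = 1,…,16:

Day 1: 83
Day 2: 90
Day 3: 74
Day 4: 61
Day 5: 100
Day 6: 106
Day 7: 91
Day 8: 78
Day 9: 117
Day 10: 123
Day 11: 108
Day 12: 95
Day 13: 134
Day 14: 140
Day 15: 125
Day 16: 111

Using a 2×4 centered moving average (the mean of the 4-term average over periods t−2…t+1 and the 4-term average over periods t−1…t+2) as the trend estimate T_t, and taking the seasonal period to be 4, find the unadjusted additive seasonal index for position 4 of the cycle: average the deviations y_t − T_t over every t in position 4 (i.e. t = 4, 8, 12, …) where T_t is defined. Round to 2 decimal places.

Season position 4 occurs at t = 4, 8, 12 (where T_t is defined).
t=4: T_4 = 83.2500; y_4 − T_4 = 61 − 83.2500 = -22.2500
t=8: T_8 = 100.1250; y_8 − T_8 = 78 − 100.1250 = -22.1250
t=12: T_12 = 117.1250; y_12 − T_12 = 95 − 117.1250 = -22.1250
Mean deviation: (-22.2500 + -22.1250 + -22.1250) / 3 = -22.17

-22.17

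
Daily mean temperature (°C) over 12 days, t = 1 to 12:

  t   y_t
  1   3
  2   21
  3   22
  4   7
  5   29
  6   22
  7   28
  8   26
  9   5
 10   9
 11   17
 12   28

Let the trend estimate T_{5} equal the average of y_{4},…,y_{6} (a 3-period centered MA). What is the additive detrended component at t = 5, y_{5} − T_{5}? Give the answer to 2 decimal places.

Trend T_5 = (7 + 29 + 22) / 3 = 58/3 = 19.3333
Detrended value: 29 − 19.3333 = 9.67

9.67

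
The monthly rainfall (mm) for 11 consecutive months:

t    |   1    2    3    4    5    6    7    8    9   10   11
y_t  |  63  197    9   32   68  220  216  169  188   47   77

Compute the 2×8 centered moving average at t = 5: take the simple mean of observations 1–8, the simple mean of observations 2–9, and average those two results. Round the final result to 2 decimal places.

Sum over 1–8: 63 + 197 + 9 + 32 + 68 + 220 + 216 + 169 = 974
Sum over 2–9: 197 + 9 + 32 + 68 + 220 + 216 + 169 + 188 = 1099
CMA at t=5 = (974 + 1099) / (2·8) = 2073 / 16 = 129.56

129.56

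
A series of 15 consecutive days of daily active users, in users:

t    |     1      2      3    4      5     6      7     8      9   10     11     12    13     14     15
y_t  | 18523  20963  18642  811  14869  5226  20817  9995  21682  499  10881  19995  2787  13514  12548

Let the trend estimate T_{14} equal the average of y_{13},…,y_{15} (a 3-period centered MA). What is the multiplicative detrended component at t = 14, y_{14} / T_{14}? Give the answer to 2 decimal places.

1.41

Trend T_14 = (2787 + 13514 + 12548) / 3 = 28849/3 = 9616.3333
Ratio to trend: 13514 / 9616.3333 = 1.41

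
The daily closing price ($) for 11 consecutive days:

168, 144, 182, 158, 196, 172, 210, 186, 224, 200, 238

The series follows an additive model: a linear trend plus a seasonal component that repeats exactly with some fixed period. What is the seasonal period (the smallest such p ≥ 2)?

2

First differences y_{t+1} − y_t: -24, 38, -24, 38, -24, 38, …
The difference pattern repeats every 2 terms and not for any smaller step, so p = 2.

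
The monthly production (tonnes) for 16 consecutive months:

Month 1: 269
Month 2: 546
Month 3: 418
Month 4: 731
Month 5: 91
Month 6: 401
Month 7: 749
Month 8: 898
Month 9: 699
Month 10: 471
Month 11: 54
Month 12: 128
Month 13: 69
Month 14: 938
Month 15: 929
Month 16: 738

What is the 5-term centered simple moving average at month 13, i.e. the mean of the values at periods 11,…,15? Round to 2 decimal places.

Sum of periods 11–15: 54 + 128 + 69 + 938 + 929 = 2118
Divide by 5: 2118 / 5 = 423.60

423.60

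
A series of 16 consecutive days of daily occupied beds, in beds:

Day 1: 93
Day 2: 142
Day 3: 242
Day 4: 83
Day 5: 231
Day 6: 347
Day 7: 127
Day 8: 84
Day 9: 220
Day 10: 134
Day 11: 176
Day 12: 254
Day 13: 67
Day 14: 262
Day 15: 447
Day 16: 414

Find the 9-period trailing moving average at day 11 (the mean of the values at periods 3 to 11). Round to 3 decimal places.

182.667

Sum of periods 3–11: 242 + 83 + 231 + 347 + 127 + 84 + 220 + 134 + 176 = 1644
Divide by 9: 1644 / 9 = 182.667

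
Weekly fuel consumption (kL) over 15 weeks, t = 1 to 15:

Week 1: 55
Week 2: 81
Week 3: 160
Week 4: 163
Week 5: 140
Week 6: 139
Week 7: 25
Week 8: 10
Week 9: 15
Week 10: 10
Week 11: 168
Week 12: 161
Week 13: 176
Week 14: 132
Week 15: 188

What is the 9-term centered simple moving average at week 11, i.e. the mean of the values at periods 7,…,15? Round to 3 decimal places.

98.333

Sum of periods 7–15: 25 + 10 + 15 + 10 + 168 + 161 + 176 + 132 + 188 = 885
Divide by 9: 885 / 9 = 98.333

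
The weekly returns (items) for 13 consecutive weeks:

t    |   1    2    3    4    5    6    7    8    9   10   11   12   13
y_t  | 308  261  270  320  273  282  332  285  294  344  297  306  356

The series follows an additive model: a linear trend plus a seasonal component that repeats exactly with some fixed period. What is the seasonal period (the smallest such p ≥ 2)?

3

First differences y_{t+1} − y_t: -47, 9, 50, -47, 9, 50, -47, 9, …
The difference pattern repeats every 3 terms and not for any smaller step, so p = 3.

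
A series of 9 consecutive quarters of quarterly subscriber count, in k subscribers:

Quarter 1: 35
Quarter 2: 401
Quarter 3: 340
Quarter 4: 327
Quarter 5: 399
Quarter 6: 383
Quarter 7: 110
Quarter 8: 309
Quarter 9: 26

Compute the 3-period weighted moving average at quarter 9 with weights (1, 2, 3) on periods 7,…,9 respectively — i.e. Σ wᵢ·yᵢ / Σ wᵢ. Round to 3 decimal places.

Weighted sum: 1·110 + 2·309 + 3·26 = 110 + 618 + 78 = 806
Weight total: 1 + 2 + 3 = 6
WMA = 806 / 6 = 134.333

134.333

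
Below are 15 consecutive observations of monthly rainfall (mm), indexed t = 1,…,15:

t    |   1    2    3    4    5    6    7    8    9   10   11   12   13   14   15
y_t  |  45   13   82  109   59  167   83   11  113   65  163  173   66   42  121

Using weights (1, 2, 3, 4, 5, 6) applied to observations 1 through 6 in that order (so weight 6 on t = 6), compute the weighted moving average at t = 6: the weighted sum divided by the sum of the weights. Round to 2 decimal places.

Weighted sum: 1·45 + 2·13 + 3·82 + 4·109 + 5·59 + 6·167 = 45 + 26 + 246 + 436 + 295 + 1002 = 2050
Weight total: 1 + 2 + 3 + 4 + 5 + 6 = 21
WMA = 2050 / 21 = 97.62

97.62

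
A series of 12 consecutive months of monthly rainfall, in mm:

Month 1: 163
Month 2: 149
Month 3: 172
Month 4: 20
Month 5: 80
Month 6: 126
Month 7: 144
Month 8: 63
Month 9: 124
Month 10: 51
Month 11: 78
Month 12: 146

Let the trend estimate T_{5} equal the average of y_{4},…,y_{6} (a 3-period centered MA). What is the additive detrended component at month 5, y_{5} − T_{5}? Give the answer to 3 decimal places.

Trend T_5 = (20 + 80 + 126) / 3 = 226/3 = 75.33333
Detrended value: 80 − 75.33333 = 4.667

4.667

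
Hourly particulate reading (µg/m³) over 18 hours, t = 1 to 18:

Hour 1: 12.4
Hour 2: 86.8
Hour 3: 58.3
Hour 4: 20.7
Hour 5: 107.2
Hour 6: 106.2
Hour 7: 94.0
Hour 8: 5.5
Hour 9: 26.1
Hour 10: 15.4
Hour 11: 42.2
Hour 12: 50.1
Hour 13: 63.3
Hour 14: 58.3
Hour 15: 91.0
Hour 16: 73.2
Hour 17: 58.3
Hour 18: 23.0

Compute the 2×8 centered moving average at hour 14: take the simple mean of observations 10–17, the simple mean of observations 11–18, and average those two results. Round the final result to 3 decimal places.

Sum over 10–17: 15.4 + 42.2 + 50.1 + 63.3 + 58.3 + 91.0 + 73.2 + 58.3 = 451.8
Sum over 11–18: 42.2 + 50.1 + 63.3 + 58.3 + 91.0 + 73.2 + 58.3 + 23.0 = 459.4
CMA at t=14 = (451.8 + 459.4) / (2·8) = 911.2 / 16 = 56.950

56.950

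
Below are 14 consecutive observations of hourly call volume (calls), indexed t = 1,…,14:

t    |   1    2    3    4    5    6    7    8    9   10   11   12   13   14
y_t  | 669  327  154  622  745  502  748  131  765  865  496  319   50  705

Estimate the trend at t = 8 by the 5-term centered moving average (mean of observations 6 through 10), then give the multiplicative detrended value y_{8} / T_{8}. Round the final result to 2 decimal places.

Trend T_8 = (502 + 748 + 131 + 765 + 865) / 5 = 3011/5 = 602.2000
Ratio to trend: 131 / 602.2000 = 0.22

0.22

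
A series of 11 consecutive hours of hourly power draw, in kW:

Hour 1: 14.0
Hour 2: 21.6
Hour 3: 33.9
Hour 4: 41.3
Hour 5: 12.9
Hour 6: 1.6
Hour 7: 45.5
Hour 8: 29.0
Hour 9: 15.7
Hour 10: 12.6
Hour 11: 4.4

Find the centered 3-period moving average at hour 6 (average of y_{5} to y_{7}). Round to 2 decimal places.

Sum of periods 5–7: 12.9 + 1.6 + 45.5 = 60.0
Divide by 3: 60.0 / 3 = 20.00

20.00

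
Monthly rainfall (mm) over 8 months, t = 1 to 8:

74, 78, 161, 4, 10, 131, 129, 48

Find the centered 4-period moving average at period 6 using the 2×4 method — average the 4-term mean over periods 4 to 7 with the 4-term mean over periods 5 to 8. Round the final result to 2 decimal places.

74.00

Sum over 4–7: 4 + 10 + 131 + 129 = 274
Sum over 5–8: 10 + 131 + 129 + 48 = 318
CMA at t=6 = (274 + 318) / (2·4) = 592 / 8 = 74.00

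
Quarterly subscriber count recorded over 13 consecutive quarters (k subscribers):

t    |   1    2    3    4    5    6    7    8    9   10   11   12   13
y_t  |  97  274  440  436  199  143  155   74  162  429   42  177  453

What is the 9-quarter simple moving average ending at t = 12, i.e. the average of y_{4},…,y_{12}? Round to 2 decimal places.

201.89

Sum of periods 4–12: 436 + 199 + 143 + 155 + 74 + 162 + 429 + 42 + 177 = 1817
Divide by 9: 1817 / 9 = 201.89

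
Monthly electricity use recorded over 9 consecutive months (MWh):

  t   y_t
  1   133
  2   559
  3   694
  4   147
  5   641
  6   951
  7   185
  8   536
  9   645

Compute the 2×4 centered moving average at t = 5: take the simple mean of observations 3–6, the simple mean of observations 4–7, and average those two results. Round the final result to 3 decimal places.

544.625

Sum over 3–6: 694 + 147 + 641 + 951 = 2433
Sum over 4–7: 147 + 641 + 951 + 185 = 1924
CMA at t=5 = (2433 + 1924) / (2·4) = 4357 / 8 = 544.625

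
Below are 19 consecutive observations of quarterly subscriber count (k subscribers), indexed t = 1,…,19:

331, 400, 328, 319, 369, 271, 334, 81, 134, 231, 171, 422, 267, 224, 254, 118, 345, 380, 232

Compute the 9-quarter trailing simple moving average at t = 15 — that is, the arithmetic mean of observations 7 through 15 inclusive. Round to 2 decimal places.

Sum of periods 7–15: 334 + 81 + 134 + 231 + 171 + 422 + 267 + 224 + 254 = 2118
Divide by 9: 2118 / 9 = 235.33

235.33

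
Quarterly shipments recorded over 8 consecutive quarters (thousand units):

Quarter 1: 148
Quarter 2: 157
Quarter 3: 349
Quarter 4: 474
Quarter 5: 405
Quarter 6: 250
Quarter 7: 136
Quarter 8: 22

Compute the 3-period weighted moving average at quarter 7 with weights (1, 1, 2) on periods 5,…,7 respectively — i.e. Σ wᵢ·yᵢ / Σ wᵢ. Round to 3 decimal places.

231.750

Weighted sum: 1·405 + 1·250 + 2·136 = 405 + 250 + 272 = 927
Weight total: 1 + 1 + 2 = 4
WMA = 927 / 4 = 231.750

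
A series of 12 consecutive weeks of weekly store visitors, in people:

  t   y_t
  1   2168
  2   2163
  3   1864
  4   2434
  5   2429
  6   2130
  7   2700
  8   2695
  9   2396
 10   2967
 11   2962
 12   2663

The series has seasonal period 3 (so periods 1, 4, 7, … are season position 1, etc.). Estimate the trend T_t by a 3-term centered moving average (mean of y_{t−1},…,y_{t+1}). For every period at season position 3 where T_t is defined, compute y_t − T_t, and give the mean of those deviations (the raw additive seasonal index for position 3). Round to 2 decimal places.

-289.78

Season position 3 occurs at t = 3, 6, 9 (where T_t is defined).
t=3: T_3 = 2153.6667; y_3 − T_3 = 1864 − 2153.6667 = -289.6667
t=6: T_6 = 2419.6667; y_6 − T_6 = 2130 − 2419.6667 = -289.6667
t=9: T_9 = 2686.0000; y_9 − T_9 = 2396 − 2686.0000 = -290.0000
Mean deviation: (-289.6667 + -289.6667 + -290.0000) / 3 = -289.78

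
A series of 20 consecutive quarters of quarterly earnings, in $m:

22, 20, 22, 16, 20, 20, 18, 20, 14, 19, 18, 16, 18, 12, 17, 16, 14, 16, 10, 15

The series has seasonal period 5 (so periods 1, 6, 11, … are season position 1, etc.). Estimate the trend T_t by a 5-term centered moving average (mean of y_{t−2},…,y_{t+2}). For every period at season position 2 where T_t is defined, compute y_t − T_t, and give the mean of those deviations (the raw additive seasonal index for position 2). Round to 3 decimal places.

-0.533

Season position 2 occurs at t = 7, 12, 17 (where T_t is defined).
t=7: T_7 = 18.40000; y_7 − T_7 = 18 − 18.40000 = -0.40000
t=12: T_12 = 16.60000; y_12 − T_12 = 16 − 16.60000 = -0.60000
t=17: T_17 = 14.60000; y_17 − T_17 = 14 − 14.60000 = -0.60000
Mean deviation: (-0.40000 + -0.60000 + -0.60000) / 3 = -0.533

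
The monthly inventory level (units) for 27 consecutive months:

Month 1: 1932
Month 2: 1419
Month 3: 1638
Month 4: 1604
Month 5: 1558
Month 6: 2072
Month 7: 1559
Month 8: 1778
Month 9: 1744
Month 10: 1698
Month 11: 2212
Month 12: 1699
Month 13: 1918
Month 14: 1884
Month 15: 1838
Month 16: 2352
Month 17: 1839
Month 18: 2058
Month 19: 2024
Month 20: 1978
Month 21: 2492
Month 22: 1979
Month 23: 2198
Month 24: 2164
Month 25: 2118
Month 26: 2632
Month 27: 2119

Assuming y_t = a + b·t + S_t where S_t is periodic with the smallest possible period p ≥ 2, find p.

First differences y_{t+1} − y_t: -513, 219, -34, -46, 514, -513, 219, -34, -46, 514, -513, 219, …
The difference pattern repeats every 5 terms and not for any smaller step, so p = 5.

5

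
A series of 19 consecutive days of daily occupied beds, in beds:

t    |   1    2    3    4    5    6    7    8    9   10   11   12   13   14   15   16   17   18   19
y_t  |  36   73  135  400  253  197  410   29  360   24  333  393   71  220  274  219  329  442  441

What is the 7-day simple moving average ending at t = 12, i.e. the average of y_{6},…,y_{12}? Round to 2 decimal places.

249.43

Sum of periods 6–12: 197 + 410 + 29 + 360 + 24 + 333 + 393 = 1746
Divide by 7: 1746 / 7 = 249.43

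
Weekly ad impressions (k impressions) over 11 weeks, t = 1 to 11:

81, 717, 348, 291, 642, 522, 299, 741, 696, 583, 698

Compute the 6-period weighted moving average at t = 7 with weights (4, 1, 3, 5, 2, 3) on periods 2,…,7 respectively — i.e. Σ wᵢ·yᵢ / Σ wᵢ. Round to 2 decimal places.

Weighted sum: 4·717 + 1·348 + 3·291 + 5·642 + 2·522 + 3·299 = 2868 + 348 + 873 + 3210 + 1044 + 897 = 9240
Weight total: 4 + 1 + 3 + 5 + 2 + 3 = 18
WMA = 9240 / 18 = 513.33

513.33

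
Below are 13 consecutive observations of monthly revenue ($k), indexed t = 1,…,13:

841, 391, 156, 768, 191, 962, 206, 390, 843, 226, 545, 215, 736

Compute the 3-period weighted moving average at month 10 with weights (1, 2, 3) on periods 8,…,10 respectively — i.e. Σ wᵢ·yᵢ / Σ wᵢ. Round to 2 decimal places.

Weighted sum: 1·390 + 2·843 + 3·226 = 390 + 1686 + 678 = 2754
Weight total: 1 + 2 + 3 = 6
WMA = 2754 / 6 = 459.00

459.00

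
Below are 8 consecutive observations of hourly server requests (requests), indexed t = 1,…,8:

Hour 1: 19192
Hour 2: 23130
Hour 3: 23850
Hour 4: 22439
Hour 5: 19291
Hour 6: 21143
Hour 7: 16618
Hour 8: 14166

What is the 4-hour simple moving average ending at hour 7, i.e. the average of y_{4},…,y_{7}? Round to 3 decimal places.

Sum of periods 4–7: 22439 + 19291 + 21143 + 16618 = 79491
Divide by 4: 79491 / 4 = 19872.750

19872.750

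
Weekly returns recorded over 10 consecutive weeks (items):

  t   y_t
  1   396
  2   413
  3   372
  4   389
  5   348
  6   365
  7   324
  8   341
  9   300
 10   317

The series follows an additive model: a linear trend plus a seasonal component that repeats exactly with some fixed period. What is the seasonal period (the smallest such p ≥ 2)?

2

First differences y_{t+1} − y_t: 17, -41, 17, -41, 17, -41, …
The difference pattern repeats every 2 terms and not for any smaller step, so p = 2.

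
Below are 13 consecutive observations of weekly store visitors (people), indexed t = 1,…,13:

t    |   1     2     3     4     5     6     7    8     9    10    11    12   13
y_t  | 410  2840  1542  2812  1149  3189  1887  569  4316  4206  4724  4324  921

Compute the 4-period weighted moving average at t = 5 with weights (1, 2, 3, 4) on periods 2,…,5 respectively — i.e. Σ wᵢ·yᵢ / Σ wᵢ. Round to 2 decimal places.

1895.60

Weighted sum: 1·2840 + 2·1542 + 3·2812 + 4·1149 = 2840 + 3084 + 8436 + 4596 = 18956
Weight total: 1 + 2 + 3 + 4 = 10
WMA = 18956 / 10 = 1895.60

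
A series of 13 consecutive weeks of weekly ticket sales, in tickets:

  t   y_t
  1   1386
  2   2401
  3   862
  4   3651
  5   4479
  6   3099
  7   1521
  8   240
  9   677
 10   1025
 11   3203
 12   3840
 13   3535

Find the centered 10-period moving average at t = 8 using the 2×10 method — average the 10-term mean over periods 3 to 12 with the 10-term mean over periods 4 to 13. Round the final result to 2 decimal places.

Sum over 3–12: 862 + 3651 + 4479 + 3099 + 1521 + 240 + 677 + 1025 + 3203 + 3840 = 22597
Sum over 4–13: 3651 + 4479 + 3099 + 1521 + 240 + 677 + 1025 + 3203 + 3840 + 3535 = 25270
CMA at t=8 = (22597 + 25270) / (2·10) = 47867 / 20 = 2393.35

2393.35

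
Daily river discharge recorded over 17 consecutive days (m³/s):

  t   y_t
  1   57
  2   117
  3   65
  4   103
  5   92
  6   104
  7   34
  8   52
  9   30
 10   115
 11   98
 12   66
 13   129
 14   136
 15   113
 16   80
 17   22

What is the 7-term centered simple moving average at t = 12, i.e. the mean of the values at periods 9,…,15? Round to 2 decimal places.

98.14

Sum of periods 9–15: 30 + 115 + 98 + 66 + 129 + 136 + 113 = 687
Divide by 7: 687 / 7 = 98.14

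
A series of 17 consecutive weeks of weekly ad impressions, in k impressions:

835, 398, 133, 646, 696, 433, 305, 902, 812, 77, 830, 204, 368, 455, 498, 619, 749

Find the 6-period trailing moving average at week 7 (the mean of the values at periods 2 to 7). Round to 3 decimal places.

Sum of periods 2–7: 398 + 133 + 646 + 696 + 433 + 305 = 2611
Divide by 6: 2611 / 6 = 435.167

435.167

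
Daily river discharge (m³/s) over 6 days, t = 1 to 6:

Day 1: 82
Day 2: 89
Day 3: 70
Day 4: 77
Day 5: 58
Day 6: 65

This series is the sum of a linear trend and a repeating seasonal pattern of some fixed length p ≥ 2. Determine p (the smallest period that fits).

First differences y_{t+1} − y_t: 7, -19, 7, -19, 7, …
The difference pattern repeats every 2 terms and not for any smaller step, so p = 2.

2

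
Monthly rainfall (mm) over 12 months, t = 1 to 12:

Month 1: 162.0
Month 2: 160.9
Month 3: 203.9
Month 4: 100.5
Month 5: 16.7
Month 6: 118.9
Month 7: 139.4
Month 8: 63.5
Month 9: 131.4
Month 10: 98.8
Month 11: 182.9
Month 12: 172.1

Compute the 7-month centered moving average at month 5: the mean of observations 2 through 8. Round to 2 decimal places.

114.83

Sum of periods 2–8: 160.9 + 203.9 + 100.5 + 16.7 + 118.9 + 139.4 + 63.5 = 803.8
Divide by 7: 803.8 / 7 = 114.83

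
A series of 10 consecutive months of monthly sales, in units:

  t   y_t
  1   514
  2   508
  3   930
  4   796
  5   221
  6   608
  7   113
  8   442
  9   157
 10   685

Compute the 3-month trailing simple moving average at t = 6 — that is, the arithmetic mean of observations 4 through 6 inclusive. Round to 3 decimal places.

Sum of periods 4–6: 796 + 221 + 608 = 1625
Divide by 3: 1625 / 3 = 541.667

541.667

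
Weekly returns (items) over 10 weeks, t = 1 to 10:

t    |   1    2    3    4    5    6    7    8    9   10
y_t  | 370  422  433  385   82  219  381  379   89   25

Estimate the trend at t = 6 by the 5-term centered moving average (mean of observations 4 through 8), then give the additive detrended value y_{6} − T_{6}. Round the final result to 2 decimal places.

-70.20

Trend T_6 = (385 + 82 + 219 + 381 + 379) / 5 = 1446/5 = 289.2000
Detrended value: 219 − 289.2000 = -70.20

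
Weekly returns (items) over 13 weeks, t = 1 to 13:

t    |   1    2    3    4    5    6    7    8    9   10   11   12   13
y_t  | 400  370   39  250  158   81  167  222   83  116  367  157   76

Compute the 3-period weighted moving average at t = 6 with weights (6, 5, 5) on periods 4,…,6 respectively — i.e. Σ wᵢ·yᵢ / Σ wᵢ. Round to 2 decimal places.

168.44

Weighted sum: 6·250 + 5·158 + 5·81 = 1500 + 790 + 405 = 2695
Weight total: 6 + 5 + 5 = 16
WMA = 2695 / 16 = 168.44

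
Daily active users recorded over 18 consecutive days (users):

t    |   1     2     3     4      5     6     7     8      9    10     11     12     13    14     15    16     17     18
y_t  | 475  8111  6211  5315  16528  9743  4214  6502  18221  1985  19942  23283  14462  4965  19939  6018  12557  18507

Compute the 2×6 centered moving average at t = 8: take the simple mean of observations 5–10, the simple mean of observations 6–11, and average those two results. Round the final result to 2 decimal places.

Sum over 5–10: 16528 + 9743 + 4214 + 6502 + 18221 + 1985 = 57193
Sum over 6–11: 9743 + 4214 + 6502 + 18221 + 1985 + 19942 = 60607
CMA at t=8 = (57193 + 60607) / (2·6) = 117800 / 12 = 9816.67

9816.67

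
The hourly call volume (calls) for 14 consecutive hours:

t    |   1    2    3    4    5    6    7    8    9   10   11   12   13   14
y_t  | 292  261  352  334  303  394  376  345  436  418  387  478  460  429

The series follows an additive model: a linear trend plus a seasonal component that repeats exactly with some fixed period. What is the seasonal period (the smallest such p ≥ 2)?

3

First differences y_{t+1} − y_t: -31, 91, -18, -31, 91, -18, -31, 91, …
The difference pattern repeats every 3 terms and not for any smaller step, so p = 3.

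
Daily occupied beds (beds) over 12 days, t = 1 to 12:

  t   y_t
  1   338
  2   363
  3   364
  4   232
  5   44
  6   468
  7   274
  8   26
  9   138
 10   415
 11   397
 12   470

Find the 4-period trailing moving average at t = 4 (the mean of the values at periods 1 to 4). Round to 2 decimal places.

Sum of periods 1–4: 338 + 363 + 364 + 232 = 1297
Divide by 4: 1297 / 4 = 324.25

324.25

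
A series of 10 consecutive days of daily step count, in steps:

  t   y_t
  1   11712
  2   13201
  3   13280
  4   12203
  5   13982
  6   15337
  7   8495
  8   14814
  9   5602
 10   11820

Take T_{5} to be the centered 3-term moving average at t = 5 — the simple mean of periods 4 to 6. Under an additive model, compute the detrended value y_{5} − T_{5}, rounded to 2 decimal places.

141.33

Trend T_5 = (12203 + 13982 + 15337) / 3 = 41522/3 = 13840.6667
Detrended value: 13982 − 13840.6667 = 141.33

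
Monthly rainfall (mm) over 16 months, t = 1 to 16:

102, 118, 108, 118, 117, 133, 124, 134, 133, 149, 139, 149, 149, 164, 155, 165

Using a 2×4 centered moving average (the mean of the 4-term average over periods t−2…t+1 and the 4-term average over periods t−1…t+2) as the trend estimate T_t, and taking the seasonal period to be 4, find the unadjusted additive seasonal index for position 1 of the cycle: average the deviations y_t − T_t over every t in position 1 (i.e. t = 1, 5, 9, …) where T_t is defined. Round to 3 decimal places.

Season position 1 occurs at t = 5, 9, 13 (where T_t is defined).
t=5: T_5 = 121.00000; y_5 − T_5 = 117 − 121.00000 = -4.00000
t=9: T_9 = 136.87500; y_9 − T_9 = 133 − 136.87500 = -3.87500
t=13: T_13 = 152.25000; y_13 − T_13 = 149 − 152.25000 = -3.25000
Mean deviation: (-4.00000 + -3.87500 + -3.25000) / 3 = -3.708

-3.708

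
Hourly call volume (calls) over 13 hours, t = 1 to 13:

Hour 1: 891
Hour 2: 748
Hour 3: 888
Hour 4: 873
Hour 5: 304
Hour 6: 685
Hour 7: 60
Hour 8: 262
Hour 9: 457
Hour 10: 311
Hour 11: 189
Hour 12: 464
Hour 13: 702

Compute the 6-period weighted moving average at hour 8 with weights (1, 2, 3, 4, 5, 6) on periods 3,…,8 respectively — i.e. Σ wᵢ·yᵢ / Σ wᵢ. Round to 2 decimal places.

Weighted sum: 1·888 + 2·873 + 3·304 + 4·685 + 5·60 + 6·262 = 888 + 1746 + 912 + 2740 + 300 + 1572 = 8158
Weight total: 1 + 2 + 3 + 4 + 5 + 6 = 21
WMA = 8158 / 21 = 388.48

388.48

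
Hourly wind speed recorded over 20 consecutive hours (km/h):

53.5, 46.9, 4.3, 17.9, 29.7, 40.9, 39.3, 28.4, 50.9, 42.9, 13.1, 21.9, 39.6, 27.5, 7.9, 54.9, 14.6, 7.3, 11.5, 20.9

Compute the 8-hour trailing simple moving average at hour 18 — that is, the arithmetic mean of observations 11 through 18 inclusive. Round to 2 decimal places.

Sum of periods 11–18: 13.1 + 21.9 + 39.6 + 27.5 + 7.9 + 54.9 + 14.6 + 7.3 = 186.8
Divide by 8: 186.8 / 8 = 23.35

23.35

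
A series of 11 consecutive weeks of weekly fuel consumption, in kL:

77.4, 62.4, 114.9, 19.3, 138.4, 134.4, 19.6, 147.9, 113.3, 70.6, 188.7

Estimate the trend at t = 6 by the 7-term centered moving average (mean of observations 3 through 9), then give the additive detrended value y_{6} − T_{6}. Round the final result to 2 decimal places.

36.14

Trend T_6 = (114.9 + 19.3 + 138.4 + 134.4 + 19.6 + 147.9 + 113.3) / 7 = 687.8/7 = 98.2571
Detrended value: 134.4 − 98.2571 = 36.14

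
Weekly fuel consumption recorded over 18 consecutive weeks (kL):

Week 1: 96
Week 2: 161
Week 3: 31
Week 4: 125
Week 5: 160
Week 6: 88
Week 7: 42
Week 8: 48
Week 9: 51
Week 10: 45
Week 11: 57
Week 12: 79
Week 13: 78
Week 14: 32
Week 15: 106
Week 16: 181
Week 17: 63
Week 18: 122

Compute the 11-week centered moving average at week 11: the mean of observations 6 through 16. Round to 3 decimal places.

Sum of periods 6–16: 88 + 42 + 48 + 51 + 45 + 57 + 79 + 78 + 32 + 106 + 181 = 807
Divide by 11: 807 / 11 = 73.364

73.364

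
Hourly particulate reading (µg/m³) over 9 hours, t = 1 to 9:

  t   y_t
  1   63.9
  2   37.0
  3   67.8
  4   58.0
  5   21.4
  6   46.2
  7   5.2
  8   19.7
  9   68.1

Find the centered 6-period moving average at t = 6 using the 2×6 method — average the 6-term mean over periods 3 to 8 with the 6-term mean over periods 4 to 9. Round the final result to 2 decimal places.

Sum over 3–8: 67.8 + 58.0 + 21.4 + 46.2 + 5.2 + 19.7 = 218.3
Sum over 4–9: 58.0 + 21.4 + 46.2 + 5.2 + 19.7 + 68.1 = 218.6
CMA at t=6 = (218.3 + 218.6) / (2·6) = 436.9 / 12 = 36.41

36.41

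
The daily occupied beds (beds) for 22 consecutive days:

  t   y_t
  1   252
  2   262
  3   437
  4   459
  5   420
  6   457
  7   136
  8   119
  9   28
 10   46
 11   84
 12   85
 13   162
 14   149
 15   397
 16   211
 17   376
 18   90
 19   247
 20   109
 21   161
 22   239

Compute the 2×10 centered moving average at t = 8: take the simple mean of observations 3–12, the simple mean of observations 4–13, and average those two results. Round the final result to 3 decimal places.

Sum over 3–12: 437 + 459 + 420 + 457 + 136 + 119 + 28 + 46 + 84 + 85 = 2271
Sum over 4–13: 459 + 420 + 457 + 136 + 119 + 28 + 46 + 84 + 85 + 162 = 1996
CMA at t=8 = (2271 + 1996) / (2·10) = 4267 / 20 = 213.350

213.350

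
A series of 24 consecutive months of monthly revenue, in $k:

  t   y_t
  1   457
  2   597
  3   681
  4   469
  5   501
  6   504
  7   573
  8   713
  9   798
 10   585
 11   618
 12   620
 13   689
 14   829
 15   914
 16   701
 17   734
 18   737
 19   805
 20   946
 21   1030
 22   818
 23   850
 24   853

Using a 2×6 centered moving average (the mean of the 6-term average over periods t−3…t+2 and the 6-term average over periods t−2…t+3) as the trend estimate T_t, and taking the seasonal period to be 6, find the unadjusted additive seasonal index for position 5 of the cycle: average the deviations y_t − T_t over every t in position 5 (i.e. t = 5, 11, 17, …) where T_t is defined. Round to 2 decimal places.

-62.47

Season position 5 occurs at t = 5, 11, 17 (where T_t is defined).
t=5: T_5 = 563.8333; y_5 − T_5 = 501 − 563.8333 = -62.8333
t=11: T_11 = 680.1667; y_11 − T_11 = 618 − 680.1667 = -62.1667
t=17: T_17 = 796.4167; y_17 − T_17 = 734 − 796.4167 = -62.4167
Mean deviation: (-62.8333 + -62.1667 + -62.4167) / 3 = -62.47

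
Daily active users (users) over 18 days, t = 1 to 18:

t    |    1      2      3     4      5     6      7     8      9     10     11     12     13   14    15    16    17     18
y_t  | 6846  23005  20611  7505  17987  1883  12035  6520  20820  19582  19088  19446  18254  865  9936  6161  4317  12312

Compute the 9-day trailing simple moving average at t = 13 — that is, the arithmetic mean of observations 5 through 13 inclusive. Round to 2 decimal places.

15068.33

Sum of periods 5–13: 17987 + 1883 + 12035 + 6520 + 20820 + 19582 + 19088 + 19446 + 18254 = 135615
Divide by 9: 135615 / 9 = 15068.33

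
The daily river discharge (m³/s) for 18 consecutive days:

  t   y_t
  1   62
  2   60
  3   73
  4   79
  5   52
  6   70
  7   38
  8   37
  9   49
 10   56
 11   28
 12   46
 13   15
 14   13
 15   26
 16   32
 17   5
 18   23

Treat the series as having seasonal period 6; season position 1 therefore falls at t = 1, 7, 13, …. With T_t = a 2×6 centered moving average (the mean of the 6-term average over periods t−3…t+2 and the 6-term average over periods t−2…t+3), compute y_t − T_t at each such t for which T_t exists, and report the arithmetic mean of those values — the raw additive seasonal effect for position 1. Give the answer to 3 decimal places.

Season position 1 occurs at t = 7, 13 (where T_t is defined).
t=7: T_7 = 52.25000; y_7 − T_7 = 38 − 52.25000 = -14.25000
t=13: T_13 = 28.66667; y_13 − T_13 = 15 − 28.66667 = -13.66667
Mean deviation: (-14.25000 + -13.66667) / 2 = -13.958

-13.958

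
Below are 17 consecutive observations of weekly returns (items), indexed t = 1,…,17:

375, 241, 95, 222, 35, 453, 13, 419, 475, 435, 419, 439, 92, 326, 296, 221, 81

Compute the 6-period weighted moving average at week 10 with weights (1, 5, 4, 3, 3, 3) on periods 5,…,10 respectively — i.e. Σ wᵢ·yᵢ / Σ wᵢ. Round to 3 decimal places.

333.632

Weighted sum: 1·35 + 5·453 + 4·13 + 3·419 + 3·475 + 3·435 = 35 + 2265 + 52 + 1257 + 1425 + 1305 = 6339
Weight total: 1 + 5 + 4 + 3 + 3 + 3 = 19
WMA = 6339 / 19 = 333.632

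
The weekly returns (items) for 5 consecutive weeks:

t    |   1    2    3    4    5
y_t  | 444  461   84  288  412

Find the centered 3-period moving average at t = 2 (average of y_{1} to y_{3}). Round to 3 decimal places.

Sum of periods 1–3: 444 + 461 + 84 = 989
Divide by 3: 989 / 3 = 329.667

329.667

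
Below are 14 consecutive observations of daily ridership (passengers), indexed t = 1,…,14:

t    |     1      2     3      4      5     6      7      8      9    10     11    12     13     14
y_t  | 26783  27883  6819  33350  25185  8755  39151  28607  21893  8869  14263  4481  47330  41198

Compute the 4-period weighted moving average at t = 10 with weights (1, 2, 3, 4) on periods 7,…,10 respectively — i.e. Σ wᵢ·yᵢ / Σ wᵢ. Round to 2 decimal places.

Weighted sum: 1·39151 + 2·28607 + 3·21893 + 4·8869 = 39151 + 57214 + 65679 + 35476 = 197520
Weight total: 1 + 2 + 3 + 4 = 10
WMA = 197520 / 10 = 19752.00

19752.00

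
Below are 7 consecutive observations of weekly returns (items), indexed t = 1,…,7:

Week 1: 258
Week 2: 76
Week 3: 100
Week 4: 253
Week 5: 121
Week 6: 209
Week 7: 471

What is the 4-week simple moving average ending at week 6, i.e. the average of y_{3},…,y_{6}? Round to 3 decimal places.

170.750

Sum of periods 3–6: 100 + 253 + 121 + 209 = 683
Divide by 4: 683 / 4 = 170.750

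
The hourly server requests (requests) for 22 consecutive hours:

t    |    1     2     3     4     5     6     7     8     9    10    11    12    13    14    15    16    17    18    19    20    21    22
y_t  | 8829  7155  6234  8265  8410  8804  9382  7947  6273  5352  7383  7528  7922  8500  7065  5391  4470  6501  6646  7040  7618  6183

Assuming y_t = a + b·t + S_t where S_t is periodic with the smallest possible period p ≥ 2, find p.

7

First differences y_{t+1} − y_t: -1674, -921, 2031, 145, 394, 578, -1435, -1674, -921, 2031, 145, 394, 578, -1435, -1674, -921, …
The difference pattern repeats every 7 terms and not for any smaller step, so p = 7.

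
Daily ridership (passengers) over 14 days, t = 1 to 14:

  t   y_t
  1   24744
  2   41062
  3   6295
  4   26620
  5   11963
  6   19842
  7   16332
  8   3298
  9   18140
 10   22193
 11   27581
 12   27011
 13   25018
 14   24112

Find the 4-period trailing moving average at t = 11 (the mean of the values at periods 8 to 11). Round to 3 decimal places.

Sum of periods 8–11: 3298 + 18140 + 22193 + 27581 = 71212
Divide by 4: 71212 / 4 = 17803.000

17803.000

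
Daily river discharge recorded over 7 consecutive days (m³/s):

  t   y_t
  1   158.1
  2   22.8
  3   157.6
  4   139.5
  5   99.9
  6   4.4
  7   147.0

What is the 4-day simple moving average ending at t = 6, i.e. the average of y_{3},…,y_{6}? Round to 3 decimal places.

100.350

Sum of periods 3–6: 157.6 + 139.5 + 99.9 + 4.4 = 401.4
Divide by 4: 401.4 / 4 = 100.350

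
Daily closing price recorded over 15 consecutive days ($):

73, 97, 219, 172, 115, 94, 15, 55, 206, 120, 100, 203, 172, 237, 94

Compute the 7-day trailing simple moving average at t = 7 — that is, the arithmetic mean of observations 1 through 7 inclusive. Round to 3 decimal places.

112.143

Sum of periods 1–7: 73 + 97 + 219 + 172 + 115 + 94 + 15 = 785
Divide by 7: 785 / 7 = 112.143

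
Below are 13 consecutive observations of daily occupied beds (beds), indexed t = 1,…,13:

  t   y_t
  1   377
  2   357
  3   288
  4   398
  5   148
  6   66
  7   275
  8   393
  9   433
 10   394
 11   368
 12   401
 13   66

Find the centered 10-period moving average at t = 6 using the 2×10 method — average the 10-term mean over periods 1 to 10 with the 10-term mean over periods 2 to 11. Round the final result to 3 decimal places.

312.450

Sum over 1–10: 377 + 357 + 288 + 398 + 148 + 66 + 275 + 393 + 433 + 394 = 3129
Sum over 2–11: 357 + 288 + 398 + 148 + 66 + 275 + 393 + 433 + 394 + 368 = 3120
CMA at t=6 = (3129 + 3120) / (2·10) = 6249 / 20 = 312.450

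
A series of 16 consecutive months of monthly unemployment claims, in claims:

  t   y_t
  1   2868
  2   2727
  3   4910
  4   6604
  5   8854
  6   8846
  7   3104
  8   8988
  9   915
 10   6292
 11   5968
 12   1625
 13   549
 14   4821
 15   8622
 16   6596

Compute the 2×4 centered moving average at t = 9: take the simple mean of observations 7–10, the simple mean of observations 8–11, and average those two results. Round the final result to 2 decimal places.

5182.75

Sum over 7–10: 3104 + 8988 + 915 + 6292 = 19299
Sum over 8–11: 8988 + 915 + 6292 + 5968 = 22163
CMA at t=9 = (19299 + 22163) / (2·4) = 41462 / 8 = 5182.75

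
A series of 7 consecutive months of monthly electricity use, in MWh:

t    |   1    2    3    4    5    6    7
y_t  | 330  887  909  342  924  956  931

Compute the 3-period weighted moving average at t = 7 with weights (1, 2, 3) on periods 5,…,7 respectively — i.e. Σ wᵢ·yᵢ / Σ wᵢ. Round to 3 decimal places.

Weighted sum: 1·924 + 2·956 + 3·931 = 924 + 1912 + 2793 = 5629
Weight total: 1 + 2 + 3 = 6
WMA = 5629 / 6 = 938.167

938.167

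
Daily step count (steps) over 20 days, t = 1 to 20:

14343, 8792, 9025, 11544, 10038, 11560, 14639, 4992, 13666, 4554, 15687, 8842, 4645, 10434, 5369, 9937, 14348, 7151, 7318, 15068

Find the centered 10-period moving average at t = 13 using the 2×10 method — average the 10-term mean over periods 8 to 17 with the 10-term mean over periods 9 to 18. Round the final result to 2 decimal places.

9355.35

Sum over 8–17: 4992 + 13666 + 4554 + 15687 + 8842 + 4645 + 10434 + 5369 + 9937 + 14348 = 92474
Sum over 9–18: 13666 + 4554 + 15687 + 8842 + 4645 + 10434 + 5369 + 9937 + 14348 + 7151 = 94633
CMA at t=13 = (92474 + 94633) / (2·10) = 187107 / 20 = 9355.35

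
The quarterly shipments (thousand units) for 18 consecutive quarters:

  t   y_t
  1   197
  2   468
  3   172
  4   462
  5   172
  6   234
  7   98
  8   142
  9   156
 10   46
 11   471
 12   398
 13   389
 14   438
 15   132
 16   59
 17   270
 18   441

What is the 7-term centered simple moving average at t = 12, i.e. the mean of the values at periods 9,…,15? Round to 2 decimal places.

Sum of periods 9–15: 156 + 46 + 471 + 398 + 389 + 438 + 132 = 2030
Divide by 7: 2030 / 7 = 290.00

290.00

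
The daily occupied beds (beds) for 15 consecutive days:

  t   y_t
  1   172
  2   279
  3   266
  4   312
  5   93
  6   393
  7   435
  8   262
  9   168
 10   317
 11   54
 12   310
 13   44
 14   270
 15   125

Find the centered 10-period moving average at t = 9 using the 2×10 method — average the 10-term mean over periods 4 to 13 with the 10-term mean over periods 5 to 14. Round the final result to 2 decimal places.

236.70

Sum over 4–13: 312 + 93 + 393 + 435 + 262 + 168 + 317 + 54 + 310 + 44 = 2388
Sum over 5–14: 93 + 393 + 435 + 262 + 168 + 317 + 54 + 310 + 44 + 270 = 2346
CMA at t=9 = (2388 + 2346) / (2·10) = 4734 / 20 = 236.70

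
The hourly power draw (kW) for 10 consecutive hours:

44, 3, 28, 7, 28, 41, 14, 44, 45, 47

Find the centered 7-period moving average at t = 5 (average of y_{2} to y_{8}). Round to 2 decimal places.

Sum of periods 2–8: 3 + 28 + 7 + 28 + 41 + 14 + 44 = 165
Divide by 7: 165 / 7 = 23.57

23.57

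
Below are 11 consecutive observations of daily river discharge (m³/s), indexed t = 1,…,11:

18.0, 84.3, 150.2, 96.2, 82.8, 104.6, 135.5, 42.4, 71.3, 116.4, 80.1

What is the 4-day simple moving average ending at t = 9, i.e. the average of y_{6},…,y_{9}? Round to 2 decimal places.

88.45

Sum of periods 6–9: 104.6 + 135.5 + 42.4 + 71.3 = 353.8
Divide by 4: 353.8 / 4 = 88.45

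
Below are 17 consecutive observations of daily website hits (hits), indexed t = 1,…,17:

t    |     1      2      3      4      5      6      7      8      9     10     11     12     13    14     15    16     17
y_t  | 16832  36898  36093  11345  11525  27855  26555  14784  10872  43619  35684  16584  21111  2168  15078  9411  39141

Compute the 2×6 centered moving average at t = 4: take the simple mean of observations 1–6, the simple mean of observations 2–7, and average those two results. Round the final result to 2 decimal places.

24234.92

Sum over 1–6: 16832 + 36898 + 36093 + 11345 + 11525 + 27855 = 140548
Sum over 2–7: 36898 + 36093 + 11345 + 11525 + 27855 + 26555 = 150271
CMA at t=4 = (140548 + 150271) / (2·6) = 290819 / 12 = 24234.92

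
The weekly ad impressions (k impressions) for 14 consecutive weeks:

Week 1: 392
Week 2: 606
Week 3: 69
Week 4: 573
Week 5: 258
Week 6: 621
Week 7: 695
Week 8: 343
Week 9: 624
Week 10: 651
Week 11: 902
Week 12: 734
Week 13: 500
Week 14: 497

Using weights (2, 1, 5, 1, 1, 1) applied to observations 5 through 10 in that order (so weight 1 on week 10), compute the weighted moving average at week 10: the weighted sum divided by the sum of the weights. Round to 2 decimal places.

566.36

Weighted sum: 2·258 + 1·621 + 5·695 + 1·343 + 1·624 + 1·651 = 516 + 621 + 3475 + 343 + 624 + 651 = 6230
Weight total: 2 + 1 + 5 + 1 + 1 + 1 = 11
WMA = 6230 / 11 = 566.36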